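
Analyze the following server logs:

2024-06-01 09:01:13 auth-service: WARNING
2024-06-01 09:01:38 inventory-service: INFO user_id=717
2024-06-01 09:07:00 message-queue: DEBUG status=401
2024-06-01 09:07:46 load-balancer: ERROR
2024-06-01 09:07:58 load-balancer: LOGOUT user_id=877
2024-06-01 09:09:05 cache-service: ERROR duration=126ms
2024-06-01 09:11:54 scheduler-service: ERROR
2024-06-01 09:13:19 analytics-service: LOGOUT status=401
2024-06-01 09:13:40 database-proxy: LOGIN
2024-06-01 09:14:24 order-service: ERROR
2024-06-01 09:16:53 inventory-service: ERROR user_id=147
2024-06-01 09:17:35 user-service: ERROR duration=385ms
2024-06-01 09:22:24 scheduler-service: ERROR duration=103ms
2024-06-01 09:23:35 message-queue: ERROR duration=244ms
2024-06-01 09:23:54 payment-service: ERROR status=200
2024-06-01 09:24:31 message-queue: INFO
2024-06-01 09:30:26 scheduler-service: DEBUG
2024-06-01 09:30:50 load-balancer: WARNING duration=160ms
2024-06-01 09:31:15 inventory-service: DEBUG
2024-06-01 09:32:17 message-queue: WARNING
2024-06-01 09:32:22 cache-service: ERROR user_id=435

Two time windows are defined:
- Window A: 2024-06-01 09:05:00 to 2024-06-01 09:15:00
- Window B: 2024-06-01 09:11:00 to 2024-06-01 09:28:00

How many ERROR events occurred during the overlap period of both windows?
2

To find overlap events:

1. Window A: 2024-06-01 09:05:00 to 2024-06-01 09:15:00
2. Window B: 2024-06-01 09:11:00 to 2024-06-01 09:28:00
3. Overlap period: 2024-06-01 09:11:00 to 2024-06-01 09:15:00
4. Count ERROR events in overlap: 2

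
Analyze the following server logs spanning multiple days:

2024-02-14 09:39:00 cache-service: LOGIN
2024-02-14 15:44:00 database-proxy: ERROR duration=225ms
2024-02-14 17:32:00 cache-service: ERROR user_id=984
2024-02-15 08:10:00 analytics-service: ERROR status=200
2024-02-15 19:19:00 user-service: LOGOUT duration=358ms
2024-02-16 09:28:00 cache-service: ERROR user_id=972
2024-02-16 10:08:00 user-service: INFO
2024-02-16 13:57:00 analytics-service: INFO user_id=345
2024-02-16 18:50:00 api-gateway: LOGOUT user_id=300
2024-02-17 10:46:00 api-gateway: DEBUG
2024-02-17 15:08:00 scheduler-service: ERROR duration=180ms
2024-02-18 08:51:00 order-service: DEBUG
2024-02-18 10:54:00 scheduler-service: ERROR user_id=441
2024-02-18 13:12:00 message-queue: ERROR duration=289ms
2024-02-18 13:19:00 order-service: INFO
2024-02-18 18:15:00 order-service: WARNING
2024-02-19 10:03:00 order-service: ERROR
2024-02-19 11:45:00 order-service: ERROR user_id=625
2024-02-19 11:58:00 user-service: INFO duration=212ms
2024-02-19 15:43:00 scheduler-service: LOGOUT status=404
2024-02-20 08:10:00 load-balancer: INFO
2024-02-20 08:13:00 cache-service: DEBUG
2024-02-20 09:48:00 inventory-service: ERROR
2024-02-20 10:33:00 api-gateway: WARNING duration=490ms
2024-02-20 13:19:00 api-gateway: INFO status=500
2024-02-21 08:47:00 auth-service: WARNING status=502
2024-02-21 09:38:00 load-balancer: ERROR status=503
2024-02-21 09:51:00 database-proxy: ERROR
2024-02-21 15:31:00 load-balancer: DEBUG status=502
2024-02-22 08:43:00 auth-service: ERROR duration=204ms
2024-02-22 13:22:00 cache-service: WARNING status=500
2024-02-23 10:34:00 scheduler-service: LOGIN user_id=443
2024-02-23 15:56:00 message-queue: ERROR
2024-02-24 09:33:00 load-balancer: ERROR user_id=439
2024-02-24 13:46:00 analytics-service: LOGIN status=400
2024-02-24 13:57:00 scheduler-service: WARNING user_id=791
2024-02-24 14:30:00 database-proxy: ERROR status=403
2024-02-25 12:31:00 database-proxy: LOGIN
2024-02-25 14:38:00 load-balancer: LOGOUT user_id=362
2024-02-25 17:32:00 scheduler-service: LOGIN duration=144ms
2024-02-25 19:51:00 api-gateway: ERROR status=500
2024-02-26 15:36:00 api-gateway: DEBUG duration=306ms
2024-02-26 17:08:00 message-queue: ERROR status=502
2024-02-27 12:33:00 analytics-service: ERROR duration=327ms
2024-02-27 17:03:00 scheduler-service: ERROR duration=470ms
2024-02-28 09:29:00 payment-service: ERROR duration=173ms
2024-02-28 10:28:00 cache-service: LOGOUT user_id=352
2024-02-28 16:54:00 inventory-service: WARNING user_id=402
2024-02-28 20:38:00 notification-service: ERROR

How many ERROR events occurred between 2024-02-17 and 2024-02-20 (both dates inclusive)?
6

To filter by date range:

1. Date range: 2024-02-17 through 2024-02-20, both dates inclusive
2. Filter for ERROR events whose date falls in this range
3. Count matching events: 6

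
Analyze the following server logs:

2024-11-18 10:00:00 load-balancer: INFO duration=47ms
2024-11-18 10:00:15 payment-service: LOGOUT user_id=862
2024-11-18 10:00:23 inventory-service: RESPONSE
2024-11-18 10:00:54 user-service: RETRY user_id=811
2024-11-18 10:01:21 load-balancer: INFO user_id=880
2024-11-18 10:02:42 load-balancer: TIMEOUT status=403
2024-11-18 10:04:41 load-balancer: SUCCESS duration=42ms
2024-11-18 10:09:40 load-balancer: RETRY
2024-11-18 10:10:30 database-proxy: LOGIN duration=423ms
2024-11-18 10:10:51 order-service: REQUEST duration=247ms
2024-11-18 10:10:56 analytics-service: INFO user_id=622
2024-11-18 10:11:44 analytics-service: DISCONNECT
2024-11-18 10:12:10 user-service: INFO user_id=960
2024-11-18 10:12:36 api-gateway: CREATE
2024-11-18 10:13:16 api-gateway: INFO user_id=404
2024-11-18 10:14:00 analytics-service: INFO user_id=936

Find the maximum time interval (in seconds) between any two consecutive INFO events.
575

To find the longest gap:

1. Extract all INFO events in chronological order
2. Calculate time differences between consecutive events
3. Find the maximum difference
4. Longest gap: 575 seconds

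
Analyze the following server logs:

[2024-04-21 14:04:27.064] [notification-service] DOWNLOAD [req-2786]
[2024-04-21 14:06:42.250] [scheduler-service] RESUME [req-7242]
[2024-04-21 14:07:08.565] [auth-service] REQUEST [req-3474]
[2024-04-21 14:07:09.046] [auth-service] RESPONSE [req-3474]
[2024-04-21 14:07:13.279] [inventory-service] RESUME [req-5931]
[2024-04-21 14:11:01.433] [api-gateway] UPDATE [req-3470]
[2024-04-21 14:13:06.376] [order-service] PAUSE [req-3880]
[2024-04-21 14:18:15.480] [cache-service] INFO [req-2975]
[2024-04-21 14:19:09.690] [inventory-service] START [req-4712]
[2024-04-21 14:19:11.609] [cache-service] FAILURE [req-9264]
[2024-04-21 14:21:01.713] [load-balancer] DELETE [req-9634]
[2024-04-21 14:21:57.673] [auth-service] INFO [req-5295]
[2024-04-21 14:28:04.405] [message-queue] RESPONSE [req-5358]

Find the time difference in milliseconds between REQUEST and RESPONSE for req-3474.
481

To calculate latency:

1. Find REQUEST with id req-3474: 2024-04-21 14:07:08.565
2. Find RESPONSE with id req-3474: 2024-04-21 14:07:09.046
3. Latency: 2024-04-21 14:07:09.046 - 2024-04-21 14:07:08.565 = 481ms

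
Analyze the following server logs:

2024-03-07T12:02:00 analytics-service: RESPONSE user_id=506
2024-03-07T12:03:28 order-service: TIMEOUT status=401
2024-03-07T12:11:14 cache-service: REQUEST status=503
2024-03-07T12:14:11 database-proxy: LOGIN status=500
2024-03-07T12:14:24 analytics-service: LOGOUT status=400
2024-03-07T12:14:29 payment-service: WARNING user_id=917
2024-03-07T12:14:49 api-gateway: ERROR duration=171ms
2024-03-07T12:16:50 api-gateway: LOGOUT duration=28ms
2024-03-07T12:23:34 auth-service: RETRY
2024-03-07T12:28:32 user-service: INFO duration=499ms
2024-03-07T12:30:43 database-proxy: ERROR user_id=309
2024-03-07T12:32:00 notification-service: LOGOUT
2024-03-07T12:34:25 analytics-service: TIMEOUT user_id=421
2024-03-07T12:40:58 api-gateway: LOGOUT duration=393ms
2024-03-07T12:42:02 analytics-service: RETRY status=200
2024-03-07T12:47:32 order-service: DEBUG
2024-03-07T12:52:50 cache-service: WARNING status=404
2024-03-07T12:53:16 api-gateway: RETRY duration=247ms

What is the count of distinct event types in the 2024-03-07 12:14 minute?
4

To count unique event types:

1. Filter events in the minute starting at 2024-03-07 12:14
2. Extract event types from matching entries
3. Count unique types: 4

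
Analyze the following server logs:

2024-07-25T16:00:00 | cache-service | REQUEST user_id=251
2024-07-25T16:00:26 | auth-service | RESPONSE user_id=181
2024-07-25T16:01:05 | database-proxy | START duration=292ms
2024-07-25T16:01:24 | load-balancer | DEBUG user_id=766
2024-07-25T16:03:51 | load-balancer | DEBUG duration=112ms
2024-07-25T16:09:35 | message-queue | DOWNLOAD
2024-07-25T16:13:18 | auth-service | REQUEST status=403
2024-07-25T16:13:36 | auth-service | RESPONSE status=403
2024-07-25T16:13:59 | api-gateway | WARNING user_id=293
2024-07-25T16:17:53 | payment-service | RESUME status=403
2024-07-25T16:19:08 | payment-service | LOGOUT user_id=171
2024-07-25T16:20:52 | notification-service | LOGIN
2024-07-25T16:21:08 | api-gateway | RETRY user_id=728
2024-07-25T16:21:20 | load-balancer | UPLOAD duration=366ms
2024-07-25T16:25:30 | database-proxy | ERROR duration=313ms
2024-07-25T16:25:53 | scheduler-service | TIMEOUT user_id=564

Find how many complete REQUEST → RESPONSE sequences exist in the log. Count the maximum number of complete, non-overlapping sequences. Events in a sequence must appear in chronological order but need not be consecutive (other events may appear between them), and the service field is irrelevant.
2

To count sequences:

1. Look for pattern: REQUEST → RESPONSE
2. Greedily scan the log in chronological order, matching each sequence element in turn (ignoring service)
3. Each time the full pattern completes, increment the count and restart matching from the next event
4. Complete non-overlapping sequences found: 2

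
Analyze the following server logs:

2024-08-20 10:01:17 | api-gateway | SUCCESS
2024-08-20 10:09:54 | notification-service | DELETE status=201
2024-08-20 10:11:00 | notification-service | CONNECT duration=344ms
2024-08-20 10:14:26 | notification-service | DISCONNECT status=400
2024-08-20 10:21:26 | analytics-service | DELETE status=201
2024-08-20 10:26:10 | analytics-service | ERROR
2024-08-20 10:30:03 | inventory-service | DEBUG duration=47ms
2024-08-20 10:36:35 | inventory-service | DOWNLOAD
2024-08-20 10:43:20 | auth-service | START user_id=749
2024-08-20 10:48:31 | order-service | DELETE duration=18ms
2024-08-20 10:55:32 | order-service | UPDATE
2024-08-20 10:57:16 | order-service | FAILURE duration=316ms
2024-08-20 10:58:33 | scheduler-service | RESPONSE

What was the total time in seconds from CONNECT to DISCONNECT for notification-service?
206

To calculate state duration:

1. Find CONNECT event for notification-service: 2024-08-20 10:11:00
2. Find DISCONNECT event for notification-service: 2024-08-20 10:14:26
3. Calculate duration: 2024-08-20 10:14:26 - 2024-08-20 10:11:00 = 206 seconds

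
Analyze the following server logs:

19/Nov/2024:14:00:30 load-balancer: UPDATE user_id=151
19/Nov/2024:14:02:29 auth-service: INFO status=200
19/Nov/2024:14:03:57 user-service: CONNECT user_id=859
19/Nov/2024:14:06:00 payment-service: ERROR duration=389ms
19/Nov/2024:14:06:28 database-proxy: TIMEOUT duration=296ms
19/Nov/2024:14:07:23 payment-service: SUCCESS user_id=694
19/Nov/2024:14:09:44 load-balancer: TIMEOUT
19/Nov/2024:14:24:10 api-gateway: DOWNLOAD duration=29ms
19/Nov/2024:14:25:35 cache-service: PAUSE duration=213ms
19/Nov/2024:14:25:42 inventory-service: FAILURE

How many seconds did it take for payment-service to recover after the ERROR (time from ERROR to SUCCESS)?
83

To calculate recovery time:

1. Find ERROR event for payment-service: 19/Nov/2024:14:06:00
2. Find next SUCCESS event for payment-service: 19/Nov/2024:14:07:23
3. Recovery time: 19/Nov/2024:14:07:23 - 19/Nov/2024:14:06:00 = 83 seconds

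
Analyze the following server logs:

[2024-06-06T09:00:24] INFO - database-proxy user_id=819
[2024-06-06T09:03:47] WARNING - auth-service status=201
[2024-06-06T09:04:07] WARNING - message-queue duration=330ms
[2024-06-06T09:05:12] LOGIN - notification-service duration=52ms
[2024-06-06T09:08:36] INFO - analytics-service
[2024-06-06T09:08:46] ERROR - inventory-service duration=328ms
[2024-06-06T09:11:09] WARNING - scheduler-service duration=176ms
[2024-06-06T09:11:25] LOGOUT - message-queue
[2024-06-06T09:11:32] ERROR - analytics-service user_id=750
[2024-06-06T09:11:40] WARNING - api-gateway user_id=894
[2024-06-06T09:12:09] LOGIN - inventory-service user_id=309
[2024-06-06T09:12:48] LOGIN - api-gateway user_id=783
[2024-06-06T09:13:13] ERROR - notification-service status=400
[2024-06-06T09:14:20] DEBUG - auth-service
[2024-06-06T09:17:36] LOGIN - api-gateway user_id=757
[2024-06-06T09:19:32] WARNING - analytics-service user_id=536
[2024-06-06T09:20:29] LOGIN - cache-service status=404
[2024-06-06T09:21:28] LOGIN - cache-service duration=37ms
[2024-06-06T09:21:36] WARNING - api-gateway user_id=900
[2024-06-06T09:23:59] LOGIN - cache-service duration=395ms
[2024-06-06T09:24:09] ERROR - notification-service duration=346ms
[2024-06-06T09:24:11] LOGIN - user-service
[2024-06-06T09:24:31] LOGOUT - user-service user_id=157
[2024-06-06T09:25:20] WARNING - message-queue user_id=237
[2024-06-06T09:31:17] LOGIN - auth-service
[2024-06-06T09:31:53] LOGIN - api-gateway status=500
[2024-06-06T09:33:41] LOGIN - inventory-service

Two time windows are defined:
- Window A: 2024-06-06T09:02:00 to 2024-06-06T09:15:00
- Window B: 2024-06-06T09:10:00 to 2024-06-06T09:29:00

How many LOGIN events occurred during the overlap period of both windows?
2

To find overlap events:

1. Window A: 2024-06-06T09:02:00 to 2024-06-06T09:15:00
2. Window B: 2024-06-06T09:10:00 to 2024-06-06T09:29:00
3. Overlap period: 2024-06-06T09:10:00 to 2024-06-06T09:15:00
4. Count LOGIN events in overlap: 2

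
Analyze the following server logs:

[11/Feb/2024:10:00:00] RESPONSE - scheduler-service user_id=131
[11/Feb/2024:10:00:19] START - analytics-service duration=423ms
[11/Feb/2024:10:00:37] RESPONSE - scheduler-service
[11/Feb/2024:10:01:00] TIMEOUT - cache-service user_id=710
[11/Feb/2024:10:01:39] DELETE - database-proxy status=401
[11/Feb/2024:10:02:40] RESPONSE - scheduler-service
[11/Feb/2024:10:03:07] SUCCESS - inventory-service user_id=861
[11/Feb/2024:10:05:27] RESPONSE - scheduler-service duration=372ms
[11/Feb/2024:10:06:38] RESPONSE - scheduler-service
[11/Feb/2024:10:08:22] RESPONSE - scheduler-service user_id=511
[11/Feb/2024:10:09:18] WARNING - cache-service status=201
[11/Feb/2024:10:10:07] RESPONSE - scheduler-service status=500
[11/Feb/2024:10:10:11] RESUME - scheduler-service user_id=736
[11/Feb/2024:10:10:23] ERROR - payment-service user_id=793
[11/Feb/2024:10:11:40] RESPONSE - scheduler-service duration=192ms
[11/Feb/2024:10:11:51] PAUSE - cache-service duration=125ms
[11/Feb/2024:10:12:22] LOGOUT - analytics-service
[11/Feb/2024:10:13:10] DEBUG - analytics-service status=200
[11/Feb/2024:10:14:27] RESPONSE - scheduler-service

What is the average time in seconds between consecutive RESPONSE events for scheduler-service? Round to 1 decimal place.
108.4

To calculate average interval:

1. Find all RESPONSE events for scheduler-service in order
2. Calculate time gaps between consecutive events
3. Compute mean of gaps: 867 / 8 = 108.4 seconds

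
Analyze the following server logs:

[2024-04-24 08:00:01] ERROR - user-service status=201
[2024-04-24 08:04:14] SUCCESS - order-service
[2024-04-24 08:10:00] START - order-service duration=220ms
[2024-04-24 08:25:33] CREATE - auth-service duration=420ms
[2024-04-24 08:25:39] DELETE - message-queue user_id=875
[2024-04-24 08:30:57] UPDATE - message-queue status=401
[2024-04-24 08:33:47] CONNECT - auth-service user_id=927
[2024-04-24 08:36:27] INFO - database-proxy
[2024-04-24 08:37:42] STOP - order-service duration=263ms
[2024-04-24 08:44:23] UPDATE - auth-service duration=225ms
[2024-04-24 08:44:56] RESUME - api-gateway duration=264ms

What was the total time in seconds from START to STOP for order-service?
1662

To calculate state duration:

1. Find START event for order-service: 2024-04-24 08:10:00
2. Find STOP event for order-service: 2024-04-24 08:37:42
3. Calculate duration: 2024-04-24 08:37:42 - 2024-04-24 08:10:00 = 1662 seconds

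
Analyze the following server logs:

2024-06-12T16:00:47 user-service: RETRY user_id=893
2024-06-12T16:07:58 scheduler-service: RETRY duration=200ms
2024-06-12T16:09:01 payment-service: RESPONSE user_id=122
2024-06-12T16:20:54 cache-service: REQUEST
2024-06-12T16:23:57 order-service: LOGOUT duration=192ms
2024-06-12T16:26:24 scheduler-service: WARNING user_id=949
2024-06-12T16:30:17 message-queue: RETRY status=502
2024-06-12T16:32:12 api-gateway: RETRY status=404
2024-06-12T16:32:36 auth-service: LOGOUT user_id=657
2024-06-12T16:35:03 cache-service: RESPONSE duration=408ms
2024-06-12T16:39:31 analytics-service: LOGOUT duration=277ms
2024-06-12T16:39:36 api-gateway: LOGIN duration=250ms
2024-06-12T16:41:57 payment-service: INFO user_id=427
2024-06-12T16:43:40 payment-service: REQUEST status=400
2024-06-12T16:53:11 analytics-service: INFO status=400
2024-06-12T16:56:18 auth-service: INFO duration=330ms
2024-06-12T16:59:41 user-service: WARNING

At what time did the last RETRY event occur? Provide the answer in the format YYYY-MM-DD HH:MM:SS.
2024-06-12 16:32:12

To find the last event:

1. Filter for all RETRY events
2. Sort by timestamp
3. Select the last one
4. Timestamp: 2024-06-12 16:32:12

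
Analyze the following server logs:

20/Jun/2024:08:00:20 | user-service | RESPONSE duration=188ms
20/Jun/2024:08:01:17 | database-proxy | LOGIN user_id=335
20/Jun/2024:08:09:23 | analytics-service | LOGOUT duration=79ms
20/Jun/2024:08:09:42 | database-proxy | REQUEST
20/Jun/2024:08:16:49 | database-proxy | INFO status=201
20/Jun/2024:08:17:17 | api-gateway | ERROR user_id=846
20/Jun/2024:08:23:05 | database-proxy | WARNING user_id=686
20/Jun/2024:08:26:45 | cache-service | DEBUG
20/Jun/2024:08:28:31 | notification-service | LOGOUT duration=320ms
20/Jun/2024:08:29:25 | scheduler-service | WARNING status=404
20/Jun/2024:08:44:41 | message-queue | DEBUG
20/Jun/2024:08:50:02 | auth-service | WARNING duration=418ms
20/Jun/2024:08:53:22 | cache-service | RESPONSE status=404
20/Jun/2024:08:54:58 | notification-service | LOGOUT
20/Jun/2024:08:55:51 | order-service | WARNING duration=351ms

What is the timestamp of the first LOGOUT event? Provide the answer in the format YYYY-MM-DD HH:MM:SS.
2024-06-20 08:09:23

To find the first event:

1. Filter for all LOGOUT events
2. Sort by timestamp
3. Select the first one
4. Timestamp: 2024-06-20 08:09:23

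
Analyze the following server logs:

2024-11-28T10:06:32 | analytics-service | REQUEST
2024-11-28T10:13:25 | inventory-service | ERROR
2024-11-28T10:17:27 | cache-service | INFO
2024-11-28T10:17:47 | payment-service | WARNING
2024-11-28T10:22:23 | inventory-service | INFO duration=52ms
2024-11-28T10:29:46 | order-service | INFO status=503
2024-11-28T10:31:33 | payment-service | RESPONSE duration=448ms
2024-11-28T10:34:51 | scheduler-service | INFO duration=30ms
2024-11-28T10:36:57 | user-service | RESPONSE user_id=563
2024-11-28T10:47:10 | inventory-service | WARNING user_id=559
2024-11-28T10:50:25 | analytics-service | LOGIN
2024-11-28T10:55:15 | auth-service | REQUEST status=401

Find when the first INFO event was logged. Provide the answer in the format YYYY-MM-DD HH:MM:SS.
2024-11-28 10:17:27

To find the first event:

1. Filter for all INFO events
2. Sort by timestamp
3. Select the first one
4. Timestamp: 2024-11-28 10:17:27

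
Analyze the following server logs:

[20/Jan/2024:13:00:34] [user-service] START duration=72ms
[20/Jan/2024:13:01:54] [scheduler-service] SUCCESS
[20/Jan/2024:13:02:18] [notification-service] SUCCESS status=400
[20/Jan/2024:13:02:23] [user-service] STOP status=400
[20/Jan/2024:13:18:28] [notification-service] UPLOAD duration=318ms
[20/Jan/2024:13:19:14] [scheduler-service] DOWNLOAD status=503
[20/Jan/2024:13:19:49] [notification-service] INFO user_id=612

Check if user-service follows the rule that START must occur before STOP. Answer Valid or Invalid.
Valid

To validate ordering:

1. Required order: START → STOP
2. Rule: START must occur before STOP
3. Check actual order of events for user-service
4. Result: Valid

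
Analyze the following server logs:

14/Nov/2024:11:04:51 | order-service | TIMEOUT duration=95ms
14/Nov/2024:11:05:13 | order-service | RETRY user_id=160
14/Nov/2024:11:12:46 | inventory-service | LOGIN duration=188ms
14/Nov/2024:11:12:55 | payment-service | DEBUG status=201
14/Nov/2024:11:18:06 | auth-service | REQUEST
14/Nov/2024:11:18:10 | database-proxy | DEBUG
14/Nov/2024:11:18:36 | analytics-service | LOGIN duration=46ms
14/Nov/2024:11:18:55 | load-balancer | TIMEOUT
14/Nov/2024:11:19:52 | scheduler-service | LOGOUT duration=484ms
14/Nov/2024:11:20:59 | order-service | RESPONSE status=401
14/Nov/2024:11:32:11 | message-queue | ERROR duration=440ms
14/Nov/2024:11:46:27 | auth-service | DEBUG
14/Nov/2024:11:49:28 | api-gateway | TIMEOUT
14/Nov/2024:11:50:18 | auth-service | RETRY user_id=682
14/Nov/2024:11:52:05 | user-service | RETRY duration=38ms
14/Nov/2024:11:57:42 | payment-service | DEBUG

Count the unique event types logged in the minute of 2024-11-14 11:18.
4

To count unique event types:

1. Filter events in the minute starting at 2024-11-14 11:18
2. Extract event types from matching entries
3. Count unique types: 4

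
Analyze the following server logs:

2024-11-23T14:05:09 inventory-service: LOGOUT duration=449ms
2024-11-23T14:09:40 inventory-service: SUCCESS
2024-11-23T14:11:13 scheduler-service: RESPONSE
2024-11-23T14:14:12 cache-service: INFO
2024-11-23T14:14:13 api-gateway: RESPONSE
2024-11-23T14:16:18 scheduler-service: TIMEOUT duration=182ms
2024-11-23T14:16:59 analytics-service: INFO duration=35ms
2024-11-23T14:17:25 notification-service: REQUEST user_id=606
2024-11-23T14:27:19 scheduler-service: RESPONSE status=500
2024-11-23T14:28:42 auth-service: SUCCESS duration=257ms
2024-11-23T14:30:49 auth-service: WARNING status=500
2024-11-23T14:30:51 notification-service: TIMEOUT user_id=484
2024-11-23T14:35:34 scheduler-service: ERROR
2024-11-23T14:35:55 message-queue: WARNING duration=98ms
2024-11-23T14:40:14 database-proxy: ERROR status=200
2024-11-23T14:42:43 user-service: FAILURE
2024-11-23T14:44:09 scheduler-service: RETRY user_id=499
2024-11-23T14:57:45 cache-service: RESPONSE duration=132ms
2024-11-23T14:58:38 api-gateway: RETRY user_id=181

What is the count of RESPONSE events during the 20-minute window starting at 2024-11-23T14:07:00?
2

To count events in the time window:

1. Window boundaries: 2024-11-23T14:07:00 to 2024-11-23T14:27:00
2. Filter for RESPONSE events within this window
3. Count matching events: 2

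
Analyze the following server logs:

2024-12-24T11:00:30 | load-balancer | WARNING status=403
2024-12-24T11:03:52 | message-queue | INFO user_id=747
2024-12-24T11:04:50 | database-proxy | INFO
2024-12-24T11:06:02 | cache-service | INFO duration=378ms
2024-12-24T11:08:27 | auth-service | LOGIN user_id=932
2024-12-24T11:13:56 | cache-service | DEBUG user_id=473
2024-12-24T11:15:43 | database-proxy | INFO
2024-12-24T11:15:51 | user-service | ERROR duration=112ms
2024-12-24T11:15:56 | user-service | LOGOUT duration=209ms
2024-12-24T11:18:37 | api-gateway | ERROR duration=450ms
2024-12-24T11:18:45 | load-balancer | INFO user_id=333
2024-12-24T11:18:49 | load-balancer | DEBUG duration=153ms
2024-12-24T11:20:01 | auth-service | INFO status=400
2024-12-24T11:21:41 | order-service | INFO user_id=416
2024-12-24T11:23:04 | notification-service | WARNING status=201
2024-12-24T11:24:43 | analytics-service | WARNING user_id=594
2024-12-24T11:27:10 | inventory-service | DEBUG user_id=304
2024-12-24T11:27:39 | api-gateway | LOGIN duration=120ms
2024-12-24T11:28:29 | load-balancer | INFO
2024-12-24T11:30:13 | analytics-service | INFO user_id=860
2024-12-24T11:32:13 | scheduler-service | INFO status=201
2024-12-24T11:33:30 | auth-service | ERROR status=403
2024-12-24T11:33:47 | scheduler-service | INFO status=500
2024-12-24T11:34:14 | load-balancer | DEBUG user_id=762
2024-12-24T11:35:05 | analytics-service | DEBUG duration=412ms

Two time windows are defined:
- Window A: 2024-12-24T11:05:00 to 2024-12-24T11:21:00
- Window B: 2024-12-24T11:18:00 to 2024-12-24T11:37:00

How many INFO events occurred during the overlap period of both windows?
2

To find overlap events:

1. Window A: 2024-12-24T11:05:00 to 2024-12-24T11:21:00
2. Window B: 2024-12-24T11:18:00 to 2024-12-24T11:37:00
3. Overlap period: 2024-12-24T11:18:00 to 2024-12-24T11:21:00
4. Count INFO events in overlap: 2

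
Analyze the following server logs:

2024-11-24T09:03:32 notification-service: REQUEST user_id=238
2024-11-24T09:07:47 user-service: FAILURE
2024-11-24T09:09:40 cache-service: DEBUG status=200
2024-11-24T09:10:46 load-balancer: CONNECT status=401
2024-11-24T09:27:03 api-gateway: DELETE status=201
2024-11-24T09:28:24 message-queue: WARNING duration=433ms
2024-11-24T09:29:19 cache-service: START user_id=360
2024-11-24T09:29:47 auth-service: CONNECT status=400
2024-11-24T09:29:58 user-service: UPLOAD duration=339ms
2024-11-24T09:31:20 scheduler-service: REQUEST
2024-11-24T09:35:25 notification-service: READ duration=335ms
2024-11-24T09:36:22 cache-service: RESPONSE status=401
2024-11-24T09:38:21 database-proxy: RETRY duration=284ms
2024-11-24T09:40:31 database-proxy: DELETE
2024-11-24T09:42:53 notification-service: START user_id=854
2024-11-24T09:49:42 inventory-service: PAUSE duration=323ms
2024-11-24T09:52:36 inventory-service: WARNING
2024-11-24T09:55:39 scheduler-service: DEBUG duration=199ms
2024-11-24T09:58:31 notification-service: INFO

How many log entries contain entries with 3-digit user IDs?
3

To find matching entries:

1. Pattern to match: entries with 3-digit user IDs
2. Scan each log entry for the pattern
3. Count matches: 3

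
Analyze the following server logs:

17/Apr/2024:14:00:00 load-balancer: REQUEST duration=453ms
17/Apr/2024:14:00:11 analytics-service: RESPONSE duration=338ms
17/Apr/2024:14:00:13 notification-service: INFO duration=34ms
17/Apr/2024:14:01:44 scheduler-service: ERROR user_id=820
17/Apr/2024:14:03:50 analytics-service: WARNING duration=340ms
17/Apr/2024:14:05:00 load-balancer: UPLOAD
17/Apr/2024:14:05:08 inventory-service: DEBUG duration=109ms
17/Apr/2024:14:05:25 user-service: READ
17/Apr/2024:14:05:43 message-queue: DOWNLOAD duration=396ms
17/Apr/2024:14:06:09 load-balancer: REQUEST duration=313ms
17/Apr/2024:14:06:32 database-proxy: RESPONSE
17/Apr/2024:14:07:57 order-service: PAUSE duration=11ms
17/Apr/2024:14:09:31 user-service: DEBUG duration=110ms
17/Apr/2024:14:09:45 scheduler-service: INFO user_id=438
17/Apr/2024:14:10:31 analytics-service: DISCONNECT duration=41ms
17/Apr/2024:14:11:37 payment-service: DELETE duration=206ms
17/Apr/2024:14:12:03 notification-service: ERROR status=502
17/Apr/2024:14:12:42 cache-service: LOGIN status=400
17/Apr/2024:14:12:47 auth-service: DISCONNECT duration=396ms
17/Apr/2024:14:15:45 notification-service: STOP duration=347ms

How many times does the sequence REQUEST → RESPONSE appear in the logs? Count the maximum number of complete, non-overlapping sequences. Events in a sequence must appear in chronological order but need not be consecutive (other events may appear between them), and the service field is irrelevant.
2

To count sequences:

1. Look for pattern: REQUEST → RESPONSE
2. Greedily scan the log in chronological order, matching each sequence element in turn (ignoring service)
3. Each time the full pattern completes, increment the count and restart matching from the next event
4. Complete non-overlapping sequences found: 2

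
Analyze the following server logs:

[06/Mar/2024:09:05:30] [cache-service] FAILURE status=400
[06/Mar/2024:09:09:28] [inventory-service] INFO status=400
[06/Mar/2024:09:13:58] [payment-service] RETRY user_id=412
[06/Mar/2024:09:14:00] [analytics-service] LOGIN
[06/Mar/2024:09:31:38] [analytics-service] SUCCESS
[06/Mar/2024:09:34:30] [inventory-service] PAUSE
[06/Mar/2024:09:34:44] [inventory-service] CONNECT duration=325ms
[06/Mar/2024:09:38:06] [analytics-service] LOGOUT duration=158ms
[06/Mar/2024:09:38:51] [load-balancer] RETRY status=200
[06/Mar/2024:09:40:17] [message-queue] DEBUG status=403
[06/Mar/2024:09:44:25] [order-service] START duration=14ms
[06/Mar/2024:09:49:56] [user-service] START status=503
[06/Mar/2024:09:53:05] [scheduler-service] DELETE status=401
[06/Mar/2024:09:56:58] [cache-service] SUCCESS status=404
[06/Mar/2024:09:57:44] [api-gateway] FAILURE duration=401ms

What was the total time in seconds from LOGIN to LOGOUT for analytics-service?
1446

To calculate state duration:

1. Find LOGIN event for analytics-service: 06/Mar/2024:09:14:00
2. Find LOGOUT event for analytics-service: 06/Mar/2024:09:38:06
3. Calculate duration: 06/Mar/2024:09:38:06 - 06/Mar/2024:09:14:00 = 1446 seconds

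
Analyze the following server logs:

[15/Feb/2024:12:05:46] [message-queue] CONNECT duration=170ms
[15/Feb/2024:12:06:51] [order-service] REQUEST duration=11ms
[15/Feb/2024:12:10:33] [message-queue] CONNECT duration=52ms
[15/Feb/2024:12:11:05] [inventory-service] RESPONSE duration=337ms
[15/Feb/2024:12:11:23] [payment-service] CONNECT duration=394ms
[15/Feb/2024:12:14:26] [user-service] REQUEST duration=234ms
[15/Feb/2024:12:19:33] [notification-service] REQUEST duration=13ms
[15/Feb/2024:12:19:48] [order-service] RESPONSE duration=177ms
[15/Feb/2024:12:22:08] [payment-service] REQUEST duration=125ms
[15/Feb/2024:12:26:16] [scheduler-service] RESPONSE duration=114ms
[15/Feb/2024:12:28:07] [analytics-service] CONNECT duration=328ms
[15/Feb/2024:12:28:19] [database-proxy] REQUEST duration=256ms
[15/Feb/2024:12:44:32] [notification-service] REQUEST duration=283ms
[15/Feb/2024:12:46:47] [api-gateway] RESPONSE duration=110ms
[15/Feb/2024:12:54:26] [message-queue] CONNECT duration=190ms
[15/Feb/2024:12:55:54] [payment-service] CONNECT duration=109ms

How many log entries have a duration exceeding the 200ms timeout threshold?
6

To count timeouts:

1. Threshold: 200ms
2. Extract duration from each log entry
3. Count entries where duration > 200
4. Timeout count: 6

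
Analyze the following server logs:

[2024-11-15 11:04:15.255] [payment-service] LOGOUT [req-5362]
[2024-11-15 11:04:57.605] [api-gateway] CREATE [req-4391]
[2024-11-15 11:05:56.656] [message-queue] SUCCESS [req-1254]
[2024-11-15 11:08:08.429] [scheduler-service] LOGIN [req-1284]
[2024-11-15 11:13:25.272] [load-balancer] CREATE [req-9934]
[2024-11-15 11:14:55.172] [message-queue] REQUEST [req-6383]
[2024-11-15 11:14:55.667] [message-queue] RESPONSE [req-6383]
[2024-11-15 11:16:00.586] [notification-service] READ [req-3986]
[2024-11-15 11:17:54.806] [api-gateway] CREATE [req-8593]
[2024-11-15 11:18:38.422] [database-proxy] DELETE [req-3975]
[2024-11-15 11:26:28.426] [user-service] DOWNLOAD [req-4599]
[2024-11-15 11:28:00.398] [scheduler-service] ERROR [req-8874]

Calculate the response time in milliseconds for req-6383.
495

To calculate latency:

1. Find REQUEST with id req-6383: 2024-11-15 11:14:55.172
2. Find RESPONSE with id req-6383: 2024-11-15 11:14:55.667
3. Latency: 2024-11-15 11:14:55.667 - 2024-11-15 11:14:55.172 = 495ms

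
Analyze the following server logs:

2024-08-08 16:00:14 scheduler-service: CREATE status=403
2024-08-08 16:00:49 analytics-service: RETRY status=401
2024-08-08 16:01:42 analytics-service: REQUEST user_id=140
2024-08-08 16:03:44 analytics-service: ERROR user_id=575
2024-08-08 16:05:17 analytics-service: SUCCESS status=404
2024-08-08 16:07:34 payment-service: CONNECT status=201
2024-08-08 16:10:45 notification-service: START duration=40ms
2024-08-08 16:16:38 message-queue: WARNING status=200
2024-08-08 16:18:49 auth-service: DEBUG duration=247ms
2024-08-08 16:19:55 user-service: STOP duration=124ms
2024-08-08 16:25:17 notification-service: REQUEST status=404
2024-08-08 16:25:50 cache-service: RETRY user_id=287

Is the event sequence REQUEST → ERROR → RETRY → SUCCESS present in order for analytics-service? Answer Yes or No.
No

To verify sequence order:

1. Find all events in sequence REQUEST → ERROR → RETRY → SUCCESS for analytics-service
2. Extract their timestamps
3. Check if timestamps are in ascending order
4. Result: No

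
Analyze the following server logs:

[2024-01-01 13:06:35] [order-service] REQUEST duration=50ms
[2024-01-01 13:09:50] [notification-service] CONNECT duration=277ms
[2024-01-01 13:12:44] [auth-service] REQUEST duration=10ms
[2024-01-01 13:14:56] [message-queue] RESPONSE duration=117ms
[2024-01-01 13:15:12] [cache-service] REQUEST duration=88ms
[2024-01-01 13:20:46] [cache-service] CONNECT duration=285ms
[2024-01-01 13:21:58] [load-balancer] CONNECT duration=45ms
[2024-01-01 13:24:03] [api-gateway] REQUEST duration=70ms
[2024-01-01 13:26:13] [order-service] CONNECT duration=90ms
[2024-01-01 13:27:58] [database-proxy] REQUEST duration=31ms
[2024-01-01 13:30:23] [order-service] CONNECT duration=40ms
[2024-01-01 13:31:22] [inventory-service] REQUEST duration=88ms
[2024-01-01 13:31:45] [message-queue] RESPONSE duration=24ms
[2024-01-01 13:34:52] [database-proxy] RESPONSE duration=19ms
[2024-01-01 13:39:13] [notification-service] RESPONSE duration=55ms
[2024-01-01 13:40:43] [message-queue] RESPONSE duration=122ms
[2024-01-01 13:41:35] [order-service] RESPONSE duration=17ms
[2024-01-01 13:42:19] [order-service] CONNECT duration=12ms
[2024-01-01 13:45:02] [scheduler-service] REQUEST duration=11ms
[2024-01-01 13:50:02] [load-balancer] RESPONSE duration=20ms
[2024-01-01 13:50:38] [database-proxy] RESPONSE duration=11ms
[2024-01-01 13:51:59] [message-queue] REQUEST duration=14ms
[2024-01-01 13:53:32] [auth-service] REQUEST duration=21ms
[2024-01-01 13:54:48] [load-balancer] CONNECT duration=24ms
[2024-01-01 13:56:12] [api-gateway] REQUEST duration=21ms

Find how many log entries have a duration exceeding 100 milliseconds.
4

To count timeouts:

1. Threshold: 100ms
2. Extract duration from each log entry
3. Count entries where duration > 100
4. Timeout count: 4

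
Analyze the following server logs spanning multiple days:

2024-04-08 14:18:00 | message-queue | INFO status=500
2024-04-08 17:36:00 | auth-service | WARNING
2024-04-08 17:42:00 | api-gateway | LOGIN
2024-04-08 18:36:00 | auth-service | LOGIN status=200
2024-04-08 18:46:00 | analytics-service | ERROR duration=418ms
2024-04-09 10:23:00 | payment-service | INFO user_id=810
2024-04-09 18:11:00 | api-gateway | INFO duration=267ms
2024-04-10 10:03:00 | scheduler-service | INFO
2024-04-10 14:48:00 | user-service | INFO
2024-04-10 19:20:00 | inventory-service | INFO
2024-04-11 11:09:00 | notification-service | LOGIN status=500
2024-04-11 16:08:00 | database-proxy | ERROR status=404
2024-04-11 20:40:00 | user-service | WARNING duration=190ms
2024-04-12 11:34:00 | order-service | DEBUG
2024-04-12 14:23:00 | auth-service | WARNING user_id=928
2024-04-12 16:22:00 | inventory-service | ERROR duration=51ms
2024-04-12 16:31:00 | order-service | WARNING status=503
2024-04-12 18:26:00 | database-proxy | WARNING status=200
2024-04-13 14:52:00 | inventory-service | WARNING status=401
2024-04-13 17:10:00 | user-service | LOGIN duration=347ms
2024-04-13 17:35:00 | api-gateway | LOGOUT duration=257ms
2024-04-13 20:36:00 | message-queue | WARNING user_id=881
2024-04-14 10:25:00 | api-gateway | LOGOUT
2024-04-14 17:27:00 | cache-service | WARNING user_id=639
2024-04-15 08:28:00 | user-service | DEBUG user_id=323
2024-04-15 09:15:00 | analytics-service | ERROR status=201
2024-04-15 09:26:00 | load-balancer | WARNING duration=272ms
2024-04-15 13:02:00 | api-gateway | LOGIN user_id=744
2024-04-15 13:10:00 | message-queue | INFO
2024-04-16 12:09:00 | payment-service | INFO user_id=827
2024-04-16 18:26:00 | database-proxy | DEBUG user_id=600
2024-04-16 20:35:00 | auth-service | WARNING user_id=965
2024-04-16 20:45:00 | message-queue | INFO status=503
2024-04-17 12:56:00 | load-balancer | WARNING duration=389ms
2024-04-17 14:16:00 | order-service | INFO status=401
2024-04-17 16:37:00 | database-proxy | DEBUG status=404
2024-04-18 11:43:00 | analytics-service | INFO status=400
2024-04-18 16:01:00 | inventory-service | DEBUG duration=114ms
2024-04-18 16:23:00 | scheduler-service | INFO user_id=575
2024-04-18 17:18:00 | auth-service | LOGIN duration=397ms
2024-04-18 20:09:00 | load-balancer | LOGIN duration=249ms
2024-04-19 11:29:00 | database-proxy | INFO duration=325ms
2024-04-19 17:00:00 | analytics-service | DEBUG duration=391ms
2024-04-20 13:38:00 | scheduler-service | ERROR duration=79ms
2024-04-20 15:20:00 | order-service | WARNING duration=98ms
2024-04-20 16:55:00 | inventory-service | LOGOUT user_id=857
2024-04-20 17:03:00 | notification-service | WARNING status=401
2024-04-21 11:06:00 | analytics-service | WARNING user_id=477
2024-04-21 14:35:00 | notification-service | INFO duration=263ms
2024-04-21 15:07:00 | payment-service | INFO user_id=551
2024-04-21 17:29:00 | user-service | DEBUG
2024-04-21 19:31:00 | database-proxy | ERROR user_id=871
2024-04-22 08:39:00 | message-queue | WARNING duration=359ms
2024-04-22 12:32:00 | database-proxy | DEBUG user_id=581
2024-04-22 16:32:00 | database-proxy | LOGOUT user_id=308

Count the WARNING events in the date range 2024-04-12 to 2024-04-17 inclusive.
9

To filter by date range:

1. Date range: 2024-04-12 through 2024-04-17, both dates inclusive
2. Filter for WARNING events whose date falls in this range
3. Count matching events: 9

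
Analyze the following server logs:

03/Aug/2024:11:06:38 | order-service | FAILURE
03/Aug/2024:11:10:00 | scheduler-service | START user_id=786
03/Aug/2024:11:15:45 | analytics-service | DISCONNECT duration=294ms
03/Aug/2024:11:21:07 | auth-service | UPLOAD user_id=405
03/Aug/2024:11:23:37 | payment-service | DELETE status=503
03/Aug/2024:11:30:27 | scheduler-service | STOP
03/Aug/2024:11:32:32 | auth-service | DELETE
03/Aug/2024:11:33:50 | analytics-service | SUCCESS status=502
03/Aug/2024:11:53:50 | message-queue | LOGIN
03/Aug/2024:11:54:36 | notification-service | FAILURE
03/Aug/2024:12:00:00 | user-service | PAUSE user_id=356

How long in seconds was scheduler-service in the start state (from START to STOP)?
1227

To calculate state duration:

1. Find START event for scheduler-service: 03/Aug/2024:11:10:00
2. Find STOP event for scheduler-service: 03/Aug/2024:11:30:27
3. Calculate duration: 03/Aug/2024:11:30:27 - 03/Aug/2024:11:10:00 = 1227 seconds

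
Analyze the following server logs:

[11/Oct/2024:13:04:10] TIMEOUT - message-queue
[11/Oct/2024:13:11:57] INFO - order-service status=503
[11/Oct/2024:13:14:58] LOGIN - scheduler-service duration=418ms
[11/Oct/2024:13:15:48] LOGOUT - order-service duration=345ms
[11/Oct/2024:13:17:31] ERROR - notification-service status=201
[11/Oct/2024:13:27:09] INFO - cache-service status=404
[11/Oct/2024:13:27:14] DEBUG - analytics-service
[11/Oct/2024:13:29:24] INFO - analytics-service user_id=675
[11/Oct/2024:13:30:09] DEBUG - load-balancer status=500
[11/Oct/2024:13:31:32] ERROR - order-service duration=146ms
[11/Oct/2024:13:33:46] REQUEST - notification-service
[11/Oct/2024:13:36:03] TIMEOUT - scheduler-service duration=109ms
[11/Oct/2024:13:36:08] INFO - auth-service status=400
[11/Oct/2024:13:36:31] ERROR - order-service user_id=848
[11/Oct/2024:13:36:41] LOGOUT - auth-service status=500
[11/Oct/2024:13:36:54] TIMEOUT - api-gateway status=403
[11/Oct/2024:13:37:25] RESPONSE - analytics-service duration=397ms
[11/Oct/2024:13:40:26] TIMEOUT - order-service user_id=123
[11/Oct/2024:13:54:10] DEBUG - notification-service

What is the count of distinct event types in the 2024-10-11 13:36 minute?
4

To count unique event types:

1. Filter events in the minute starting at 2024-10-11 13:36
2. Extract event types from matching entries
3. Count unique types: 4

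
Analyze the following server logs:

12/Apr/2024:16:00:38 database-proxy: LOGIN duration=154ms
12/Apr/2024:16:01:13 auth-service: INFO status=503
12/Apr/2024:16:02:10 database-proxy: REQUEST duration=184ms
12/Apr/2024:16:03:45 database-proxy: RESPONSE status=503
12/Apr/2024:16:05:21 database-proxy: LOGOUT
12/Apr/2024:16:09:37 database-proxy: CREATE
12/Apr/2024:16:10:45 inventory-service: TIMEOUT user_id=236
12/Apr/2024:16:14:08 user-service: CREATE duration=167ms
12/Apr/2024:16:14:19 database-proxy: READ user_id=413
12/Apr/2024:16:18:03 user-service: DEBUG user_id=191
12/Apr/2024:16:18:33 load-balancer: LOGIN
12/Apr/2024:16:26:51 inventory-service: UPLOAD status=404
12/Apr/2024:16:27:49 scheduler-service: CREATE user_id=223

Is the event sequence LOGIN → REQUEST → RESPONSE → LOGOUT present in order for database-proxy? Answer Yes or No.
Yes

To verify sequence order:

1. Find all events in sequence LOGIN → REQUEST → RESPONSE → LOGOUT for database-proxy
2. Extract their timestamps
3. Check if timestamps are in ascending order
4. Result: Yes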